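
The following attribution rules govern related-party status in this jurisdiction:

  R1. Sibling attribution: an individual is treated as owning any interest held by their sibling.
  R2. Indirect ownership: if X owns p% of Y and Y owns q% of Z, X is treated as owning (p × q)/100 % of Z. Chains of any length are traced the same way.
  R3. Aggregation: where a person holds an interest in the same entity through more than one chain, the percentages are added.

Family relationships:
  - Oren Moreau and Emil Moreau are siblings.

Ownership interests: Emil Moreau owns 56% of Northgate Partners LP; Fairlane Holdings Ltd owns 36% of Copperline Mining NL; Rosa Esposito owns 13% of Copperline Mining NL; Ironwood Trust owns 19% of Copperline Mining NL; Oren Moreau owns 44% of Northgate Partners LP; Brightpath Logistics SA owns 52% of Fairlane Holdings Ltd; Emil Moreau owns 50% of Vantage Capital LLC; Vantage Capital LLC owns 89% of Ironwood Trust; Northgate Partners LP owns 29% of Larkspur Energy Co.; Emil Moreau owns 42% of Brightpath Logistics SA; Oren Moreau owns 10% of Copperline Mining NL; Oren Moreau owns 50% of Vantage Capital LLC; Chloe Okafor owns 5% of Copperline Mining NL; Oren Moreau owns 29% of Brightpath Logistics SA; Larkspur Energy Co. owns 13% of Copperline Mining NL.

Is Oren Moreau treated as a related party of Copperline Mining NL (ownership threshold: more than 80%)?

No

By sibling attribution (R1), Oren Moreau is treated as also owning Emil Moreau's interest in Vantage Capital LLC, giving 50% + 50% = 100%.
By sibling attribution (R1), Oren Moreau is treated as also owning Emil Moreau's interest in Brightpath Logistics SA, giving 29% + 42% = 71%.
By sibling attribution (R1), Oren Moreau is treated as also owning Emil Moreau's interest in Northgate Partners LP, giving 44% + 56% = 100%.
Chain via Vantage Capital LLC → Ironwood Trust (R2): 100% × 89% × 19% = 16.91% of Copperline Mining NL.
Chain via Brightpath Logistics SA → Fairlane Holdings Ltd (R2): 71% × 52% × 36% = 13.2912% of Copperline Mining NL.
Chain via Northgate Partners LP → Larkspur Energy Co. (R2): 100% × 29% × 13% = 3.77% of Copperline Mining NL.
Direct interest in Copperline Mining NL: 10%.
Aggregating (R3): 16.91% + 13.2912% + 3.77% + 10% = 43.9712%.
43.9712% does not exceed the 80% threshold, so Oren is not a related party to Copperline Mining NL.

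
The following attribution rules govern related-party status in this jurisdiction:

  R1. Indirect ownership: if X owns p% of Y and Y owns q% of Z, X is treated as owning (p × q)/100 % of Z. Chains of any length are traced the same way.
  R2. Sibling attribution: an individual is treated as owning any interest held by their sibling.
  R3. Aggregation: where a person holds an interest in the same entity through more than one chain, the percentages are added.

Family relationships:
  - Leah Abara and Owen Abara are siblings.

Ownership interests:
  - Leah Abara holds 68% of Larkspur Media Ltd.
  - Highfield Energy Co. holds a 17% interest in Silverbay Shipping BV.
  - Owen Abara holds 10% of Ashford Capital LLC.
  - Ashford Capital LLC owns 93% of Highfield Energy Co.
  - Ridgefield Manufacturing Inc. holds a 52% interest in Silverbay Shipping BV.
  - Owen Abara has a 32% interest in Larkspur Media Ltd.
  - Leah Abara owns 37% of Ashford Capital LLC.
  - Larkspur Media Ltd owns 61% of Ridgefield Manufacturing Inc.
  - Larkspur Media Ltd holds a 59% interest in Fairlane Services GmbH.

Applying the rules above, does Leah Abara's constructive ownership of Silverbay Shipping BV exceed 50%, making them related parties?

By sibling attribution (R2), Leah Abara is treated as also owning Owen Abara's interest in Larkspur Media Ltd, giving 68% + 32% = 100%.
By sibling attribution (R2), Leah Abara is treated as also owning Owen Abara's interest in Ashford Capital LLC, giving 37% + 10% = 47%.
Chain via Larkspur Media Ltd → Ridgefield Manufacturing Inc. (R1): 100% × 61% × 52% = 31.72% of Silverbay Shipping BV.
Chain via Ashford Capital LLC → Highfield Energy Co. (R1): 47% × 93% × 17% = 7.4307% of Silverbay Shipping BV.
Aggregating (R3): 31.72% + 7.4307% = 39.1507%.
39.1507% does not exceed the 50% threshold, so Leah is not a related party to Silverbay Shipping BV.

No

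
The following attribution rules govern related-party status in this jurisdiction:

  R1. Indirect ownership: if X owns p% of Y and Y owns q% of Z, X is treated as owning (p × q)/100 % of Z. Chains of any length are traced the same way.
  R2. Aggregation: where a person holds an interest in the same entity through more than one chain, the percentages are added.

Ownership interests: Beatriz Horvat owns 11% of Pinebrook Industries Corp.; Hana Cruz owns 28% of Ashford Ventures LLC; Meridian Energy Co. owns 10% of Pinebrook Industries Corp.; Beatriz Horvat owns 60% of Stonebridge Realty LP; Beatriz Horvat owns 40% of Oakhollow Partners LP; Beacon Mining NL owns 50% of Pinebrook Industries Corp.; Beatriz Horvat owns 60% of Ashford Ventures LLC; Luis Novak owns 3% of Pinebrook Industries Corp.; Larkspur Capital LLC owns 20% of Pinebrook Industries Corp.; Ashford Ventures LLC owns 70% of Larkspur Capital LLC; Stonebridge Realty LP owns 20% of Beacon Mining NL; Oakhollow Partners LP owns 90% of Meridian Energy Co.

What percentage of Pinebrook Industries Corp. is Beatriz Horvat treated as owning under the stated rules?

29%

Chain via Oakhollow Partners LP → Meridian Energy Co. (R1): 40% × 90% × 10% = 3.6% of Pinebrook Industries Corp.
Chain via Stonebridge Realty LP → Beacon Mining NL (R1): 60% × 20% × 50% = 6% of Pinebrook Industries Corp.
Chain via Ashford Ventures LLC → Larkspur Capital LLC (R1): 60% × 70% × 20% = 8.4% of Pinebrook Industries Corp.
Direct interest in Pinebrook Industries Corp: 11%.
Aggregating (R2): 3.6% + 6% + 8.4% + 11% = 29%.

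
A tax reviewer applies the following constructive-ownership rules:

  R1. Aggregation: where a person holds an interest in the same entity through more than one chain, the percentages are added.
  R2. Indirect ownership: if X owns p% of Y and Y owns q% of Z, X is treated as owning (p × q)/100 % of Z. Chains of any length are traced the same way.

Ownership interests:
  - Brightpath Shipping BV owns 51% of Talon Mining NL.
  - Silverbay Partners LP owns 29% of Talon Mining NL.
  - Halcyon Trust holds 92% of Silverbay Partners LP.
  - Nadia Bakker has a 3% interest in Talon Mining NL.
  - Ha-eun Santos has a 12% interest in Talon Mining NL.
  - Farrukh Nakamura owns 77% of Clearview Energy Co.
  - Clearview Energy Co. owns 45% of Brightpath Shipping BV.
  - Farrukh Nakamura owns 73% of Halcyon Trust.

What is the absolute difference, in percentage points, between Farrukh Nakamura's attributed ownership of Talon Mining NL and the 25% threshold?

Chain via Halcyon Trust → Silverbay Partners LP (R2): 73% × 92% × 29% = 19.4764% of Talon Mining NL.
Chain via Clearview Energy Co. → Brightpath Shipping BV (R2): 77% × 45% × 51% = 17.6715% of Talon Mining NL.
Aggregating (R1): 19.4764% + 17.6715% = 37.1479%.
37.1479% exceeds the 25% threshold by 12.1479 percentage points.

12.1479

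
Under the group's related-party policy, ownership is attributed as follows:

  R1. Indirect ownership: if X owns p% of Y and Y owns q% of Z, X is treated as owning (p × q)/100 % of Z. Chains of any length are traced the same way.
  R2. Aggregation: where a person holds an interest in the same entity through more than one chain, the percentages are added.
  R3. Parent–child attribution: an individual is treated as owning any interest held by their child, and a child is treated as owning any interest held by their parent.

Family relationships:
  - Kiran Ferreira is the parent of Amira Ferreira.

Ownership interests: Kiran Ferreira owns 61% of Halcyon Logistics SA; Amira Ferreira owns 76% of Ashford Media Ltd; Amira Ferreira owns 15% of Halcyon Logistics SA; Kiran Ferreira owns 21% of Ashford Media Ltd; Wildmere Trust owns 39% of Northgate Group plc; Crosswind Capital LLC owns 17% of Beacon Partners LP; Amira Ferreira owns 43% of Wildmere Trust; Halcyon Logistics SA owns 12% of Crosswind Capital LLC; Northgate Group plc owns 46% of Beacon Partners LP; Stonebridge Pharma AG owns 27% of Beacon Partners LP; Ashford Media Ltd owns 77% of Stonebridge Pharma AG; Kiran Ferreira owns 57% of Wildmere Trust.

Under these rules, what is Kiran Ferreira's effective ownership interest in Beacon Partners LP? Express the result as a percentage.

39.6567%

By parent–child attribution (R3), Kiran Ferreira is treated as also owning Amira Ferreira's interest in Wildmere Trust, giving 57% + 43% = 100%.
By parent–child attribution (R3), Kiran Ferreira is treated as also owning Amira Ferreira's interest in Ashford Media Ltd, giving 21% + 76% = 97%.
By parent–child attribution (R3), Kiran Ferreira is treated as also owning Amira Ferreira's interest in Halcyon Logistics SA, giving 61% + 15% = 76%.
Chain via Wildmere Trust → Northgate Group plc (R1): 100% × 39% × 46% = 17.94% of Beacon Partners LP.
Chain via Ashford Media Ltd → Stonebridge Pharma AG (R1): 97% × 77% × 27% = 20.1663% of Beacon Partners LP.
Chain via Halcyon Logistics SA → Crosswind Capital LLC (R1): 76% × 12% × 17% = 1.5504% of Beacon Partners LP.
Aggregating (R2): 17.94% + 20.1663% + 1.5504% = 39.6567%.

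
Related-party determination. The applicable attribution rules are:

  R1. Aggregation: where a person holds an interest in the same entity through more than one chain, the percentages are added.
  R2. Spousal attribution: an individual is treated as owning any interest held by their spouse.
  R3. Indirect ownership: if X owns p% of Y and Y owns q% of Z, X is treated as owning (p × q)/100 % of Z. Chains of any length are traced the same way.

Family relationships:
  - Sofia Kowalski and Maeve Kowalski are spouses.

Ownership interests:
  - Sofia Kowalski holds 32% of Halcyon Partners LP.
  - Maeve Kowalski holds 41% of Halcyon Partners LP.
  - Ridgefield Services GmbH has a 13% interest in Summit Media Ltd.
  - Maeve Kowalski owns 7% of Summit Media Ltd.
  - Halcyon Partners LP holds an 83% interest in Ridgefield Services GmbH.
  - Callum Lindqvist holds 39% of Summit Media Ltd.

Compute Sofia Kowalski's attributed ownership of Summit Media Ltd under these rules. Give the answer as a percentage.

By spousal attribution (R2), Sofia Kowalski is treated as also owning Maeve Kowalski's interest in Halcyon Partners LP, giving 32% + 41% = 73%.
By spousal attribution (R2), Sofia Kowalski is treated as owning Maeve Kowalski's 7% interest in Summit Media Ltd.
Chain via Halcyon Partners LP → Ridgefield Services GmbH (R3): 73% × 83% × 13% = 7.8767% of Summit Media Ltd.
Direct interest in Summit Media Ltd: 7%.
Aggregating (R1): 7.8767% + 7% = 14.8767%.

14.8767%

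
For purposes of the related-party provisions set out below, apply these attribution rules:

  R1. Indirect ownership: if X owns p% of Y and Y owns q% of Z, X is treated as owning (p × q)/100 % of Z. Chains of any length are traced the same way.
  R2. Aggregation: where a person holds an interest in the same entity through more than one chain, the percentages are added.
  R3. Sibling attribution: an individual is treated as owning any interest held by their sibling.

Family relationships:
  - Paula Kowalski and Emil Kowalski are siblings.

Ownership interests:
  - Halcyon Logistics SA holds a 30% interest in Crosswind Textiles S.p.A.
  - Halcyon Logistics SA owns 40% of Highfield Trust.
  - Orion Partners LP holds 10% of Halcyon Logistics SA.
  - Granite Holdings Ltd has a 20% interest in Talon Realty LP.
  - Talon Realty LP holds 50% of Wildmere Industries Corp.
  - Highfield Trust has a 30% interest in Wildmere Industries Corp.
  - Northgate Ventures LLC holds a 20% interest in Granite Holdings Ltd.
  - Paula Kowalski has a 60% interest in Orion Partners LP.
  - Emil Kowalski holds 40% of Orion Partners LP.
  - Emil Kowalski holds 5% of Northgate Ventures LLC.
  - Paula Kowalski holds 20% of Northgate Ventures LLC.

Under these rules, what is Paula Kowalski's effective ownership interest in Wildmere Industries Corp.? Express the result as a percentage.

By sibling attribution (R3), Paula Kowalski is treated as also owning Emil Kowalski's interest in Northgate Ventures LLC, giving 20% + 5% = 25%.
By sibling attribution (R3), Paula Kowalski is treated as also owning Emil Kowalski's interest in Orion Partners LP, giving 60% + 40% = 100%.
Chain via Northgate Ventures LLC → Granite Holdings Ltd → Talon Realty LP (R1): 25% × 20% × 20% × 50% = 0.5% of Wildmere Industries Corp.
Chain via Orion Partners LP → Halcyon Logistics SA → Highfield Trust (R1): 100% × 10% × 40% × 30% = 1.2% of Wildmere Industries Corp.
Aggregating (R2): 0.5% + 1.2% = 1.7%.

1.7%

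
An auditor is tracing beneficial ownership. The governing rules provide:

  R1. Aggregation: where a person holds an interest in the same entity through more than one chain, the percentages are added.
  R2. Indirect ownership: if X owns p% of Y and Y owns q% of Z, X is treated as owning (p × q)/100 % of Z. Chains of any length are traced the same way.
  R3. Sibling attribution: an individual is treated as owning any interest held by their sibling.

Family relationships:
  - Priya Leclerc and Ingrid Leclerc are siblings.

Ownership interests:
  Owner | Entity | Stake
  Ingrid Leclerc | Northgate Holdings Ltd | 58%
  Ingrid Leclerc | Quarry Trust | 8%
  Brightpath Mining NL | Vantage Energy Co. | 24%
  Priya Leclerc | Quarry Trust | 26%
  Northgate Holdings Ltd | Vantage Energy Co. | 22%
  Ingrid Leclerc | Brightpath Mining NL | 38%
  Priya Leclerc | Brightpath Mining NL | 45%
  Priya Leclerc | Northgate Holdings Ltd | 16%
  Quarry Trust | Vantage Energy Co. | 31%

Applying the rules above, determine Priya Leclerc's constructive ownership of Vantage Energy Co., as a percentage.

46.74%

By sibling attribution (R3), Priya Leclerc is treated as also owning Ingrid Leclerc's interest in Brightpath Mining NL, giving 45% + 38% = 83%.
By sibling attribution (R3), Priya Leclerc is treated as also owning Ingrid Leclerc's interest in Northgate Holdings Ltd, giving 16% + 58% = 74%.
By sibling attribution (R3), Priya Leclerc is treated as also owning Ingrid Leclerc's interest in Quarry Trust, giving 26% + 8% = 34%.
Chain via Brightpath Mining NL (R2): 83% × 24% = 19.92% of Vantage Energy Co.
Chain via Northgate Holdings Ltd (R2): 74% × 22% = 16.28% of Vantage Energy Co.
Chain via Quarry Trust (R2): 34% × 31% = 10.54% of Vantage Energy Co.
Aggregating (R1): 19.92% + 16.28% + 10.54% = 46.74%.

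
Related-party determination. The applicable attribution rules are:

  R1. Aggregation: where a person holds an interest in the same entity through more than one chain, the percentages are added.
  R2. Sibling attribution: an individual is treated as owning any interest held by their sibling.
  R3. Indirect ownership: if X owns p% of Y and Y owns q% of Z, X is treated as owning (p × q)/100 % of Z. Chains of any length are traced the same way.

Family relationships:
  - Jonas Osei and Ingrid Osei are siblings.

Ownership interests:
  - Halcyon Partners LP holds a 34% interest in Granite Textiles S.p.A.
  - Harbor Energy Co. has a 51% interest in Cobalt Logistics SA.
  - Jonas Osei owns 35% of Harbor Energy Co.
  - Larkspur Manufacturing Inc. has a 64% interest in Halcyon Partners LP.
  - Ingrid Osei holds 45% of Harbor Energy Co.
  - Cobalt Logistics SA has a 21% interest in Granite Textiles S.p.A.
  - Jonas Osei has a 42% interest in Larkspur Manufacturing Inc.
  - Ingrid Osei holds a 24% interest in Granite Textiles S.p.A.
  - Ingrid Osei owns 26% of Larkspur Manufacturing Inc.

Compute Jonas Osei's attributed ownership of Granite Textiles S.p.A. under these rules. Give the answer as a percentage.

By sibling attribution (R2), Jonas Osei is treated as also owning Ingrid Osei's interest in Larkspur Manufacturing Inc, giving 42% + 26% = 68%.
By sibling attribution (R2), Jonas Osei is treated as also owning Ingrid Osei's interest in Harbor Energy Co, giving 35% + 45% = 80%.
By sibling attribution (R2), Jonas Osei is treated as owning Ingrid Osei's 24% interest in Granite Textiles S.p.A.
Chain via Larkspur Manufacturing Inc. → Halcyon Partners LP (R3): 68% × 64% × 34% = 14.7968% of Granite Textiles S.p.A.
Chain via Harbor Energy Co. → Cobalt Logistics SA (R3): 80% × 51% × 21% = 8.568% of Granite Textiles S.p.A.
Direct interest in Granite Textiles S.p.A: 24%.
Aggregating (R1): 14.7968% + 8.568% + 24% = 47.3648%.

47.3648%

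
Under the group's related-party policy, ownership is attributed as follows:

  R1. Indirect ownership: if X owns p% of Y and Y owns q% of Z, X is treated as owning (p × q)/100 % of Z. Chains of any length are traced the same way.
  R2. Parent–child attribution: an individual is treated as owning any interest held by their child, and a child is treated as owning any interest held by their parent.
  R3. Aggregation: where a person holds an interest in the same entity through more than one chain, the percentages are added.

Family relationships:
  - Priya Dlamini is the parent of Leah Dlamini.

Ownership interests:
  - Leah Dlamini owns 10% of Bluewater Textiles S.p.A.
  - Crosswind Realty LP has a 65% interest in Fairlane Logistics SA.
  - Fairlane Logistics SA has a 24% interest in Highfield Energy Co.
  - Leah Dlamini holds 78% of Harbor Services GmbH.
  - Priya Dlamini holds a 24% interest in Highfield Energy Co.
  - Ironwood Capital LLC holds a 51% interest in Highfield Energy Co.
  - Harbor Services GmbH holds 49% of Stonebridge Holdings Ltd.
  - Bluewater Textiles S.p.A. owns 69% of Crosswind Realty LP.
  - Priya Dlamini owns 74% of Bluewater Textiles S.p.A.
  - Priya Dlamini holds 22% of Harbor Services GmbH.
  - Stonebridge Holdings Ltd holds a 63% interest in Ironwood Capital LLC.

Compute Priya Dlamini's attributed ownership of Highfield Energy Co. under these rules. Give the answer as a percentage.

48.78546%

By parent–child attribution (R2), Priya Dlamini is treated as also owning Leah Dlamini's interest in Bluewater Textiles S.p.A, giving 74% + 10% = 84%.
By parent–child attribution (R2), Priya Dlamini is treated as also owning Leah Dlamini's interest in Harbor Services GmbH, giving 22% + 78% = 100%.
Chain via Bluewater Textiles S.p.A. → Crosswind Realty LP → Fairlane Logistics SA (R1): 84% × 69% × 65% × 24% = 9.04176% of Highfield Energy Co.
Chain via Harbor Services GmbH → Stonebridge Holdings Ltd → Ironwood Capital LLC (R1): 100% × 49% × 63% × 51% = 15.7437% of Highfield Energy Co.
Direct interest in Highfield Energy Co: 24%.
Aggregating (R3): 9.04176% + 15.7437% + 24% = 48.78546%.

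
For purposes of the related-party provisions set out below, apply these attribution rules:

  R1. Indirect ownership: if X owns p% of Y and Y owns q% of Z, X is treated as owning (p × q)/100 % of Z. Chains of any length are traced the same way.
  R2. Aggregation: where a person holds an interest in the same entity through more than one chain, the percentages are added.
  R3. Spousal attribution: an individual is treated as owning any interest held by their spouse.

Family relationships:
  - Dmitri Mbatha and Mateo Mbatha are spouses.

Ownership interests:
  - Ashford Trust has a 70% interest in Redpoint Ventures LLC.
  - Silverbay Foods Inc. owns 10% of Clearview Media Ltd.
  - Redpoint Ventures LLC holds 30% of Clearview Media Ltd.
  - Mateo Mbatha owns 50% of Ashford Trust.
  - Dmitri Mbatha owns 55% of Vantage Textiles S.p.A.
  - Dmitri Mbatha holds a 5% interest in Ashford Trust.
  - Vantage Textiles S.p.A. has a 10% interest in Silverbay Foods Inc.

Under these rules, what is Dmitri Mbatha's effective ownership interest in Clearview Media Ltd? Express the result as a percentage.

12.1%

By spousal attribution (R3), Dmitri Mbatha is treated as also owning Mateo Mbatha's interest in Ashford Trust, giving 5% + 50% = 55%.
Chain via Ashford Trust → Redpoint Ventures LLC (R1): 55% × 70% × 30% = 11.55% of Clearview Media Ltd.
Chain via Vantage Textiles S.p.A. → Silverbay Foods Inc. (R1): 55% × 10% × 10% = 0.55% of Clearview Media Ltd.
Aggregating (R2): 11.55% + 0.55% = 12.1%.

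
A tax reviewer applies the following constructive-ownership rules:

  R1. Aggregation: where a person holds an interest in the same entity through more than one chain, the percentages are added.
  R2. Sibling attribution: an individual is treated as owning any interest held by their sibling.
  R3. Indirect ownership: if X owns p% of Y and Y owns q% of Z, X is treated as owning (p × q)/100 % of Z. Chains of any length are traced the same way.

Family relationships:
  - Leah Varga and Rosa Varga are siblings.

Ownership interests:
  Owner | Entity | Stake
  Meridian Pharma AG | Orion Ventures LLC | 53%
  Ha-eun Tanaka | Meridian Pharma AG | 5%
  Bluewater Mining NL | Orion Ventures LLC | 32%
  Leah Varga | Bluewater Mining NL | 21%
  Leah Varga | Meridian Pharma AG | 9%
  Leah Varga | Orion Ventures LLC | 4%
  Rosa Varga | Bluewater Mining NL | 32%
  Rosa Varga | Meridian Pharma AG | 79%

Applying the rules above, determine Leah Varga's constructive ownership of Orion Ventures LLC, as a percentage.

By sibling attribution (R2), Leah Varga is treated as also owning Rosa Varga's interest in Bluewater Mining NL, giving 21% + 32% = 53%.
By sibling attribution (R2), Leah Varga is treated as also owning Rosa Varga's interest in Meridian Pharma AG, giving 9% + 79% = 88%.
Chain via Bluewater Mining NL (R3): 53% × 32% = 16.96% of Orion Ventures LLC.
Chain via Meridian Pharma AG (R3): 88% × 53% = 46.64% of Orion Ventures LLC.
Direct interest in Orion Ventures LLC: 4%.
Aggregating (R1): 16.96% + 46.64% + 4% = 67.6%.

67.6%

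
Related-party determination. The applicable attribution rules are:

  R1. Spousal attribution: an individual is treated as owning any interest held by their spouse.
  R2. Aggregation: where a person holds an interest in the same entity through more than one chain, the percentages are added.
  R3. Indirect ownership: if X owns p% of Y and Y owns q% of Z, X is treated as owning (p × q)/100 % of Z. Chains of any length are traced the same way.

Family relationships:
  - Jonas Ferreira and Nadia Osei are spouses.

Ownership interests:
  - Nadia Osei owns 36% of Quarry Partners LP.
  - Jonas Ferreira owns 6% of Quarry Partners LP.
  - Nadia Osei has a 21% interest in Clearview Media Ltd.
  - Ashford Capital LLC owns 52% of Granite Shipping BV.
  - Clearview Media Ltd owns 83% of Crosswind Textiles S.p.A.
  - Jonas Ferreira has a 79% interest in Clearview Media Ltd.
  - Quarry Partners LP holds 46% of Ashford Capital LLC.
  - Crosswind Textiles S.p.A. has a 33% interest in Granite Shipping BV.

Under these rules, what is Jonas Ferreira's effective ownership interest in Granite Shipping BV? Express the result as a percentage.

By spousal attribution (R1), Jonas Ferreira is treated as also owning Nadia Osei's interest in Clearview Media Ltd, giving 79% + 21% = 100%.
By spousal attribution (R1), Jonas Ferreira is treated as also owning Nadia Osei's interest in Quarry Partners LP, giving 6% + 36% = 42%.
Chain via Clearview Media Ltd → Crosswind Textiles S.p.A. (R3): 100% × 83% × 33% = 27.39% of Granite Shipping BV.
Chain via Quarry Partners LP → Ashford Capital LLC (R3): 42% × 46% × 52% = 10.0464% of Granite Shipping BV.
Aggregating (R2): 27.39% + 10.0464% = 37.4364%.

37.4364%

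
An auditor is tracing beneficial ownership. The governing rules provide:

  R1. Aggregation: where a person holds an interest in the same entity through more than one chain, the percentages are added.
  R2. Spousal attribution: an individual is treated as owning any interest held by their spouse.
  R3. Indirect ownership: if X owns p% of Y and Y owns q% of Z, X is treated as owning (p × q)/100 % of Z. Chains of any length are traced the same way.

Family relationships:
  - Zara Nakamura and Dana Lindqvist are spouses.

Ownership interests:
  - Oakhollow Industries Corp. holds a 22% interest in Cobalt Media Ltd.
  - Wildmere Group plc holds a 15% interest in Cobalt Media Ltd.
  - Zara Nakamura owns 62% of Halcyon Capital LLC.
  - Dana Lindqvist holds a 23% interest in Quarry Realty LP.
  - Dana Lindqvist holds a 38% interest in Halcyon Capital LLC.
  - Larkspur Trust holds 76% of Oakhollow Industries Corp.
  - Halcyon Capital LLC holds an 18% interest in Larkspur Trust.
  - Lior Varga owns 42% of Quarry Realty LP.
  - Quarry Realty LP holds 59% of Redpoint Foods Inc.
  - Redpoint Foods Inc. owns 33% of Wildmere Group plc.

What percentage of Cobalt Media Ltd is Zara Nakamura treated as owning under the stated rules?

3.681315%

By spousal attribution (R2), Zara Nakamura is treated as also owning Dana Lindqvist's interest in Halcyon Capital LLC, giving 62% + 38% = 100%.
By spousal attribution (R2), Zara Nakamura is treated as owning Dana Lindqvist's 23% interest in Quarry Realty LP.
Chain via Halcyon Capital LLC → Larkspur Trust → Oakhollow Industries Corp. (R3): 100% × 18% × 76% × 22% = 3.0096% of Cobalt Media Ltd.
Chain via Quarry Realty LP → Redpoint Foods Inc. → Wildmere Group plc (R3): 23% × 59% × 33% × 15% = 0.671715% of Cobalt Media Ltd.
Aggregating (R1): 3.0096% + 0.671715% = 3.681315%.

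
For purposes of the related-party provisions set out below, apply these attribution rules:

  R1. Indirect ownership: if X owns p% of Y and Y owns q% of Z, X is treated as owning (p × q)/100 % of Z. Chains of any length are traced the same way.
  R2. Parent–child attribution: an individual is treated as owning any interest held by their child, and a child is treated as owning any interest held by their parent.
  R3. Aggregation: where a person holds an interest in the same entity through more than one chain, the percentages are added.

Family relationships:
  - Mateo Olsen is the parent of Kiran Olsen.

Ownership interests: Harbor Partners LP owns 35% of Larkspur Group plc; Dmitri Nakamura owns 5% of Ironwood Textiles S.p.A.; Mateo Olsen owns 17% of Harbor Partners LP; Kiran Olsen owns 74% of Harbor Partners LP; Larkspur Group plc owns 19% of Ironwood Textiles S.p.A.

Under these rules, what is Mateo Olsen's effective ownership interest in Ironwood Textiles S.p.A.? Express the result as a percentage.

6.0515%

By parent–child attribution (R2), Mateo Olsen is treated as also owning Kiran Olsen's interest in Harbor Partners LP, giving 17% + 74% = 91%.
Chain via Harbor Partners LP → Larkspur Group plc (R1): 91% × 35% × 19% = 6.0515% of Ironwood Textiles S.p.A.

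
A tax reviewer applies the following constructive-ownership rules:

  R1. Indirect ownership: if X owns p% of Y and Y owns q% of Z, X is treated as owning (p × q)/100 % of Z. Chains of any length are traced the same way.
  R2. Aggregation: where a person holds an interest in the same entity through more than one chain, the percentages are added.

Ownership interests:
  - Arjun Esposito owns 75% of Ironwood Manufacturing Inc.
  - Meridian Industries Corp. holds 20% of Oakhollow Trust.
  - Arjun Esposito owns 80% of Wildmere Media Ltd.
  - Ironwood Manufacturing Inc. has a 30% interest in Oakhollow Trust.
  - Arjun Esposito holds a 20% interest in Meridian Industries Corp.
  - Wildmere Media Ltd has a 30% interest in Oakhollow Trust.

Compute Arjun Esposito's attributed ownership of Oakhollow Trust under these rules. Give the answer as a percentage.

Chain via Ironwood Manufacturing Inc. (R1): 75% × 30% = 22.5% of Oakhollow Trust.
Chain via Meridian Industries Corp. (R1): 20% × 20% = 4% of Oakhollow Trust.
Chain via Wildmere Media Ltd (R1): 80% × 30% = 24% of Oakhollow Trust.
Aggregating (R2): 22.5% + 4% + 24% = 50.5%.

50.5%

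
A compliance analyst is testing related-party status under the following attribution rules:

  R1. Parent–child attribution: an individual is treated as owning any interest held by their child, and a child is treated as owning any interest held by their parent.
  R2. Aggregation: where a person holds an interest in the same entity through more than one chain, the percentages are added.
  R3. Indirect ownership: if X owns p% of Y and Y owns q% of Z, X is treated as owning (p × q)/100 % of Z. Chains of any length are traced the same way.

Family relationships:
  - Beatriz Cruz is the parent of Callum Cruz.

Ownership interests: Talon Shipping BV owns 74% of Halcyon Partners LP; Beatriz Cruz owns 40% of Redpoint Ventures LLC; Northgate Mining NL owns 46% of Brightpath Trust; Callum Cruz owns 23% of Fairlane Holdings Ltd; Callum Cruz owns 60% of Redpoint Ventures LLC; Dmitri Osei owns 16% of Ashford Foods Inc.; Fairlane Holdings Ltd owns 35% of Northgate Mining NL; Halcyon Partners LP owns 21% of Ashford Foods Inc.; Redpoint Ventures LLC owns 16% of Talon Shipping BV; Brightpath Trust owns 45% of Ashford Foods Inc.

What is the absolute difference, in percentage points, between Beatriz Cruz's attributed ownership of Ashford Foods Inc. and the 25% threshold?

20.84725

By parent–child attribution (R1), Beatriz Cruz is treated as also owning Callum Cruz's interest in Redpoint Ventures LLC, giving 40% + 60% = 100%.
By parent–child attribution (R1), Beatriz Cruz is treated as owning Callum Cruz's 23% interest in Fairlane Holdings Ltd.
Chain via Redpoint Ventures LLC → Talon Shipping BV → Halcyon Partners LP (R3): 100% × 16% × 74% × 21% = 2.4864% of Ashford Foods Inc.
Chain via Fairlane Holdings Ltd → Northgate Mining NL → Brightpath Trust (R3): 23% × 35% × 46% × 45% = 1.66635% of Ashford Foods Inc.
Aggregating (R2): 2.4864% + 1.66635% = 4.15275%.
4.15275% falls short of the 25% threshold by 20.84725 percentage points.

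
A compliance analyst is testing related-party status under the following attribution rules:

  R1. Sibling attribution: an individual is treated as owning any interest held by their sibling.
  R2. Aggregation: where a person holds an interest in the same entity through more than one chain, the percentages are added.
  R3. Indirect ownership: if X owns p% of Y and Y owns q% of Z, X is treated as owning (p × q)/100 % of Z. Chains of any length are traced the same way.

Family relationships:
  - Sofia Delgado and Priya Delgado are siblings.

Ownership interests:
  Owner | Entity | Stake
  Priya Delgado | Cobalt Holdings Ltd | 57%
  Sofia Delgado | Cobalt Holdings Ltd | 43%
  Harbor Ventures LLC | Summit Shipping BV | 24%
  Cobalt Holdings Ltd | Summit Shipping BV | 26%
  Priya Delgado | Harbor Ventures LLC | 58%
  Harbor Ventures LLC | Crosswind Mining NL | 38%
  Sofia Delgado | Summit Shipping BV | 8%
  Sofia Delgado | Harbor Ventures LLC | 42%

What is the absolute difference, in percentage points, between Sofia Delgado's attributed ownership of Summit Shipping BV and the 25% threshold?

33

By sibling attribution (R1), Sofia Delgado is treated as also owning Priya Delgado's interest in Cobalt Holdings Ltd, giving 43% + 57% = 100%.
By sibling attribution (R1), Sofia Delgado is treated as also owning Priya Delgado's interest in Harbor Ventures LLC, giving 42% + 58% = 100%.
Chain via Cobalt Holdings Ltd (R3): 100% × 26% = 26% of Summit Shipping BV.
Chain via Harbor Ventures LLC (R3): 100% × 24% = 24% of Summit Shipping BV.
Direct interest in Summit Shipping BV: 8%.
Aggregating (R2): 26% + 24% + 8% = 58%.
58% exceeds the 25% threshold by 33 percentage points.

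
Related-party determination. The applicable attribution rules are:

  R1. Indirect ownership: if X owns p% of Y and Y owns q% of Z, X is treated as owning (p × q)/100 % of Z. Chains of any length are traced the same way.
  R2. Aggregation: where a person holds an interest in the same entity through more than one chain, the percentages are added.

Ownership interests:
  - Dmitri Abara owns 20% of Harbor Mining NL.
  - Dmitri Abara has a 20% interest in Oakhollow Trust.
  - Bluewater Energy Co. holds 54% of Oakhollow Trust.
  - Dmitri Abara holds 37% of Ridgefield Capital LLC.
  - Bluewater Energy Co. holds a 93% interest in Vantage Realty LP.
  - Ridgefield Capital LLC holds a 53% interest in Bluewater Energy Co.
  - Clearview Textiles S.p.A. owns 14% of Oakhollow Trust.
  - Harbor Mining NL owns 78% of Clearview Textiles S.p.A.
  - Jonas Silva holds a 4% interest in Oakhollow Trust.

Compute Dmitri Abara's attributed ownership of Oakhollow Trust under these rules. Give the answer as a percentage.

32.7734%

Chain via Ridgefield Capital LLC → Bluewater Energy Co. (R1): 37% × 53% × 54% = 10.5894% of Oakhollow Trust.
Chain via Harbor Mining NL → Clearview Textiles S.p.A. (R1): 20% × 78% × 14% = 2.184% of Oakhollow Trust.
Direct interest in Oakhollow Trust: 20%.
Aggregating (R2): 10.5894% + 2.184% + 20% = 32.7734%.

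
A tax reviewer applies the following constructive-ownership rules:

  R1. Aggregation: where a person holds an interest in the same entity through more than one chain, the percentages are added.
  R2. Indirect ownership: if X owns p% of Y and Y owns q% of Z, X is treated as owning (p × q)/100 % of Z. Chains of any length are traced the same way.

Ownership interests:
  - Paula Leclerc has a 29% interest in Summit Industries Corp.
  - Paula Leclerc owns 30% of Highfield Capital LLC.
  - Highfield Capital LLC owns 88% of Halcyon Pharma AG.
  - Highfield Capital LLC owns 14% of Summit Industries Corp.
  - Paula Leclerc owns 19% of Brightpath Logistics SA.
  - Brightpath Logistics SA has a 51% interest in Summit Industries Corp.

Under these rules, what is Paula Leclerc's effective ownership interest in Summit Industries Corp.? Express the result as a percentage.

Chain via Highfield Capital LLC (R2): 30% × 14% = 4.2% of Summit Industries Corp.
Chain via Brightpath Logistics SA (R2): 19% × 51% = 9.69% of Summit Industries Corp.
Direct interest in Summit Industries Corp: 29%.
Aggregating (R1): 4.2% + 9.69% + 29% = 42.89%.

42.89%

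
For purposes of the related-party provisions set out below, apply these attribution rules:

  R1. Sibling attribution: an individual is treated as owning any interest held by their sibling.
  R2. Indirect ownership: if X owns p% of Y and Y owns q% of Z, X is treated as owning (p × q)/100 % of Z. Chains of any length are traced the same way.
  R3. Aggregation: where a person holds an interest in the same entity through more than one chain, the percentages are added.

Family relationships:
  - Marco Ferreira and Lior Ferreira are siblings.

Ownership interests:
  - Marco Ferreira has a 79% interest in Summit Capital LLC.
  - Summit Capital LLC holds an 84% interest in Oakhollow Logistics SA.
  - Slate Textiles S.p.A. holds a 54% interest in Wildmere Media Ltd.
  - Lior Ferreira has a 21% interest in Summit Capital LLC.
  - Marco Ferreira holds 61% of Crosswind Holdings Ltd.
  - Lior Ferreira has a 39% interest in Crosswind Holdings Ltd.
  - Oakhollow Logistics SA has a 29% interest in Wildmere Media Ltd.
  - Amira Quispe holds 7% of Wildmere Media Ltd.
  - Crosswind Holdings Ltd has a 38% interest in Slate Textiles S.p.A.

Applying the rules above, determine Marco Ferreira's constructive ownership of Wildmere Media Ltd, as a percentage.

44.88%

By sibling attribution (R1), Marco Ferreira is treated as also owning Lior Ferreira's interest in Crosswind Holdings Ltd, giving 61% + 39% = 100%.
By sibling attribution (R1), Marco Ferreira is treated as also owning Lior Ferreira's interest in Summit Capital LLC, giving 79% + 21% = 100%.
Chain via Crosswind Holdings Ltd → Slate Textiles S.p.A. (R2): 100% × 38% × 54% = 20.52% of Wildmere Media Ltd.
Chain via Summit Capital LLC → Oakhollow Logistics SA (R2): 100% × 84% × 29% = 24.36% of Wildmere Media Ltd.
Aggregating (R3): 20.52% + 24.36% = 44.88%.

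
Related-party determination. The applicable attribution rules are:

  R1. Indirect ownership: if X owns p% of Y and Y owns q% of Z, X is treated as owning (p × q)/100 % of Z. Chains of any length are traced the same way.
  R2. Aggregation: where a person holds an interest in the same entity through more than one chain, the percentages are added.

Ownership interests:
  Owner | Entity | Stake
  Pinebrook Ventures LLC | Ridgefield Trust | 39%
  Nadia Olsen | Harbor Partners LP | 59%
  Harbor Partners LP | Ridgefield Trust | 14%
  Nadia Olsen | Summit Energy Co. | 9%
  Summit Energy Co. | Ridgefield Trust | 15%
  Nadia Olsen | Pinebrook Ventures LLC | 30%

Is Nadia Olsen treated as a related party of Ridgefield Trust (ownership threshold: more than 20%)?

Yes

Chain via Pinebrook Ventures LLC (R1): 30% × 39% = 11.7% of Ridgefield Trust.
Chain via Summit Energy Co. (R1): 9% × 15% = 1.35% of Ridgefield Trust.
Chain via Harbor Partners LP (R1): 59% × 14% = 8.26% of Ridgefield Trust.
Aggregating (R2): 11.7% + 1.35% + 8.26% = 21.31%.
21.31% exceeds the 20% threshold, so Nadia is a related party to Ridgefield Trust.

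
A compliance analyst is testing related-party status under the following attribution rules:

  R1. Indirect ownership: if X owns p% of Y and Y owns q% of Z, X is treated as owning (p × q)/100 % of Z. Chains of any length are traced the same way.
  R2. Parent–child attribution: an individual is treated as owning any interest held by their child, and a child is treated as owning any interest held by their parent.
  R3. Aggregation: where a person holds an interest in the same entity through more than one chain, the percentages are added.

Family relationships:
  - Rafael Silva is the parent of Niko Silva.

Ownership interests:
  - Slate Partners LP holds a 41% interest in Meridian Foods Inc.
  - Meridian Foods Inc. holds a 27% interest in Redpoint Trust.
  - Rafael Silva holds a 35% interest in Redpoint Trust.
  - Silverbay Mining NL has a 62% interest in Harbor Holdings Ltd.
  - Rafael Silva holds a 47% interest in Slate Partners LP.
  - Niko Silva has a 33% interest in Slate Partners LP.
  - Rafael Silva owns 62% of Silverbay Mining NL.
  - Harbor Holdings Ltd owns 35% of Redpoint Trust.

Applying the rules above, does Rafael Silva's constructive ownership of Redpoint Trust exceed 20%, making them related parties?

Yes

By parent–child attribution (R2), Rafael Silva is treated as also owning Niko Silva's interest in Slate Partners LP, giving 47% + 33% = 80%.
Chain via Silverbay Mining NL → Harbor Holdings Ltd (R1): 62% × 62% × 35% = 13.454% of Redpoint Trust.
Chain via Slate Partners LP → Meridian Foods Inc. (R1): 80% × 41% × 27% = 8.856% of Redpoint Trust.
Direct interest in Redpoint Trust: 35%.
Aggregating (R3): 13.454% + 8.856% + 35% = 57.31%.
57.31% exceeds the 20% threshold, so Rafael is a related party to Redpoint Trust.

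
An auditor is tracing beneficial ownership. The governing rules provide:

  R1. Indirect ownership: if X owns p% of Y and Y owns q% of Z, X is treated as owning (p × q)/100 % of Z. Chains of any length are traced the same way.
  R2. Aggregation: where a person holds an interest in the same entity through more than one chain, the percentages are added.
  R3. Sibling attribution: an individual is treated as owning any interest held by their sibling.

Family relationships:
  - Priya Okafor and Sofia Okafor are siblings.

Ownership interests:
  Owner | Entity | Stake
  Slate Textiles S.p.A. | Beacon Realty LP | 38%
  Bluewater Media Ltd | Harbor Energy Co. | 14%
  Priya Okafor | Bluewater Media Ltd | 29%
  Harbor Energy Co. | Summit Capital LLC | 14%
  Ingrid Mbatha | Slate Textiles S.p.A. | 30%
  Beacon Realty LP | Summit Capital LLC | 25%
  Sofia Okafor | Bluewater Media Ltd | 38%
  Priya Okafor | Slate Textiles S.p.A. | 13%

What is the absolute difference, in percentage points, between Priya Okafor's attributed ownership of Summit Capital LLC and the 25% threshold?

By sibling attribution (R3), Priya Okafor is treated as also owning Sofia Okafor's interest in Bluewater Media Ltd, giving 29% + 38% = 67%.
Chain via Bluewater Media Ltd → Harbor Energy Co. (R1): 67% × 14% × 14% = 1.3132% of Summit Capital LLC.
Chain via Slate Textiles S.p.A. → Beacon Realty LP (R1): 13% × 38% × 25% = 1.235% of Summit Capital LLC.
Aggregating (R2): 1.3132% + 1.235% = 2.5482%.
2.5482% falls short of the 25% threshold by 22.4518 percentage points.

22.4518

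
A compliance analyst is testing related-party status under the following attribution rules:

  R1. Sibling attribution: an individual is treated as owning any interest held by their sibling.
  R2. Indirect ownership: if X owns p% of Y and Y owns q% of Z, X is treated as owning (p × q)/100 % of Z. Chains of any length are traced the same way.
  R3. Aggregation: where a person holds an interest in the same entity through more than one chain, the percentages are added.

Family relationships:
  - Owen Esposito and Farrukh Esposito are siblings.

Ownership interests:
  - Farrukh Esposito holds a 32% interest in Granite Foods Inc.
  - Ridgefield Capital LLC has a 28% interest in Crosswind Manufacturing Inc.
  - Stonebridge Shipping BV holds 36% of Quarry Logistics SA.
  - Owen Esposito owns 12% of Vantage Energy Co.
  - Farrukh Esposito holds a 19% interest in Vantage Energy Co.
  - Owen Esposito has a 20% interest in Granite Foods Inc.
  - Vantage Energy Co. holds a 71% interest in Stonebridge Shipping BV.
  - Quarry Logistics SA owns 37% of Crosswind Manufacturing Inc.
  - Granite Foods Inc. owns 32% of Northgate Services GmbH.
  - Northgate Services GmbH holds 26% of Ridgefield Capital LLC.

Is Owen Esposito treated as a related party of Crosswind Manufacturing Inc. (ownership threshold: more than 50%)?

By sibling attribution (R1), Owen Esposito is treated as also owning Farrukh Esposito's interest in Vantage Energy Co, giving 12% + 19% = 31%.
By sibling attribution (R1), Owen Esposito is treated as also owning Farrukh Esposito's interest in Granite Foods Inc, giving 20% + 32% = 52%.
Chain via Vantage Energy Co. → Stonebridge Shipping BV → Quarry Logistics SA (R2): 31% × 71% × 36% × 37% = 2.931732% of Crosswind Manufacturing Inc.
Chain via Granite Foods Inc. → Northgate Services GmbH → Ridgefield Capital LLC (R2): 52% × 32% × 26% × 28% = 1.211392% of Crosswind Manufacturing Inc.
Aggregating (R3): 2.931732% + 1.211392% = 4.143124%.
4.143124% does not exceed the 50% threshold, so Owen is not a related party to Crosswind Manufacturing Inc.

No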